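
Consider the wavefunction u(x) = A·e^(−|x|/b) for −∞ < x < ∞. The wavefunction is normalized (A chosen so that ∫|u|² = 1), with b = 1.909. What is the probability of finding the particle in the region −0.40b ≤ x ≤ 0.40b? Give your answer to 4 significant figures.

P ≈ 0.5507

|u|² is the probability density, so P = ∫_{−0.40b}^{0.40b} |u|² dx.
The normalization integral ∫|u|²dx over the whole domain equals b·A², and A² cancels in the ratio.
By symmetry take twice the x ≥ 0 contribution in numerator and denominator; the 2's cancel. In terms of t = x/b (A² and the length scale cancel between numerator and denominator), P = [∫_{0}^{0.40} e^(-2·t) dt] / [∫_{0}^{∞} e^(-2·t) dt].
An antiderivative of e^(-2·t) is -e^(-2·t)/2; evaluating from 0 to 0.40 gives 1/2 - e^(-4/5)/2, while the full integral is 1/2.
The result is P = 0.55067.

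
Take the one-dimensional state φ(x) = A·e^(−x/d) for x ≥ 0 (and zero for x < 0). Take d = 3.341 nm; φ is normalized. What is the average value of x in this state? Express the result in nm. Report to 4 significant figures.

⟨x⟩ ≈ 1.671 nm

By definition ⟨x⟩ = ∫ x |φ(x)|² dx.
Evaluating both integrals, ⟨x⟩ = d/2.
Putting d = 3.341 gives 1.6705.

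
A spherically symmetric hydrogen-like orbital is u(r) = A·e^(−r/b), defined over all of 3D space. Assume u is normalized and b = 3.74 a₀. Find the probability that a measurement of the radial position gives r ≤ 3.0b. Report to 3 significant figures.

Integrate the radial probability density 4πr²|u|² over r ≤ 3.0b.
A² is fixed by ∫₀^∞ 4πr²|u|² dr = 1, i.e. A² = (π·b^3)^(−1).
Let t = r/b; then A², 4π and the length scale all cancel, so P = ∫_{0}^{3.0} t^2·e^(-2·t) dt ÷ ∫_{0}^{∞} t^2·e^(-2·t) dt.
An antiderivative of t^2·e^(-2·t) is -(2·t^2 + 2·t + 1)·e^(-2·t)/4; evaluating from 0 to 3.0 gives 1/4 - 25·e^(-6)/4, while the full integral is 1/4.
This evaluates to P = 0.9380.

P ≈ 0.938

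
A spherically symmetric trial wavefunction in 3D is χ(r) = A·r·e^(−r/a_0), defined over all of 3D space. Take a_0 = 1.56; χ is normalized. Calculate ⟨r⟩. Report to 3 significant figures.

⟨r⟩ = ∫ r |χ|² 4πr² dr over the full domain.
Recall ∫₀^∞ r^m e^(−r/β) dr = m!·β^(m+1), since the A² factors cancel between numerator and denominator, ⟨r⟩ = 5·a_0/2.
With a_0 = 1.56, ⟨r⟩ = 3.900.

⟨r⟩ ≈ 3.90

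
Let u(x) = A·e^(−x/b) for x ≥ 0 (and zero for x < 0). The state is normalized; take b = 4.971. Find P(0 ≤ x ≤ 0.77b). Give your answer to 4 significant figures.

P ≈ 0.7856

|u|² is the probability density, so P = ∫_{0}^{0.77b} |u|² dx.
Since A² = 1/(b/2), this is the region integral divided by the full normalization integral.
Let t = x/b; then A² and the length scale cancel, so P = ∫_{0}^{0.77} e^(-2·t) dt ÷ ∫_{0}^{∞} e^(-2·t) dt.
An antiderivative of e^(-2·t) is -e^(-2·t)/2; evaluating from 0 to 0.77 gives 1/2 - e^(-77/50)/2, while the full integral is 1/2.
Taking the ratio, P = 0.78562.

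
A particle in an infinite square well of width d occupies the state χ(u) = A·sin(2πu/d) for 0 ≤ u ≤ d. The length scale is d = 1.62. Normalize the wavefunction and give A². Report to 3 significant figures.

We need A² ∫|f|² du = 1, taking the integral from 0 to d.
With χ = A·sin(2πu/d), the integral evaluates to A²·[d/2].
Setting this equal to 1 gives A² = 1/(d/2).
With d = 1.62: A² = 1.235 and A = 1.111.

A^2 ≈ 1.23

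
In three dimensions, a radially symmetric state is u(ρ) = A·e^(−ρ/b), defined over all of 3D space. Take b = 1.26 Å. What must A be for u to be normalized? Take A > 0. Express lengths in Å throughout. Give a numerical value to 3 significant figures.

Normalization requires ∫|u|² 4πρ² dρ = 1, integrated from 0 to ∞.
The angular integral contributes 4π, leaving ∫₀^∞ ρ²|u|² dρ.
Recall ∫₀^∞ ρ^m e^(−ρ/β) dρ = m!·β^(m+1), ∫|u|² 4πρ² dρ = A²·(π·b^3).
Hence A² = 1/[π·b^3].
Plugging in b = 1.26 yields A = 0.3989.

A ≈ 0.399 Å^(-3/2)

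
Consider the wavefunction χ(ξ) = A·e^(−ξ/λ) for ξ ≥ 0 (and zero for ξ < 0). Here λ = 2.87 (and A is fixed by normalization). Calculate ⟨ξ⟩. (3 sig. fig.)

⟨ξ⟩ = ∫ ξ |χ|² dξ over the full domain.
Using ∫₀^∞ ξⁿ e^(−αξ) dξ = n!/αⁿ⁺¹, evaluating both integrals, ⟨ξ⟩ = λ/2.
Putting λ = 2.87 gives 1.435.

⟨ξ⟩ ≈ 1.44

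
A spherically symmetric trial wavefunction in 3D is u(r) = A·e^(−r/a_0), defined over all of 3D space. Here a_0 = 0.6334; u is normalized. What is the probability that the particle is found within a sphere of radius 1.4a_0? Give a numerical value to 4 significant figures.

P ≈ 0.5305

Integrate the radial probability density 4πr²|u|² over r ≤ 1.4a_0.
The full normalization integral is A²·[π·a_0^3] = 1, fixing A².
Let t = r/a_0; then A², 4π and the length scale all cancel, so P = ∫_{0}^{1.4} t^2·e^(-2·t) dt ÷ ∫_{0}^{∞} t^2·e^(-2·t) dt.
An antiderivative of t^2·e^(-2·t) is -(2·t^2 + 2·t + 1)·e^(-2·t)/4; evaluating from 0 to 1.4 gives 1/4 - 193·e^(-14/5)/100, while the full integral is 1/4.
Taking the ratio yields P = 0.53055.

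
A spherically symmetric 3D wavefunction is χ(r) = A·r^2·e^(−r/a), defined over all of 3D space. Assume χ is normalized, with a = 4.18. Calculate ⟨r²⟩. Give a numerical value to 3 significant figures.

⟨r^2⟩ ≈ 245

The expectation value is the |χ|²-weighted average of r^2: ∫ r^2|χ|² 4πr² dr.
Using ∫₀^∞ rⁿ e^(−αr) dr = n!/αⁿ⁺¹, evaluating both integrals, ⟨r²⟩ = 14·a^2.
Putting a = 4.18 gives 244.6.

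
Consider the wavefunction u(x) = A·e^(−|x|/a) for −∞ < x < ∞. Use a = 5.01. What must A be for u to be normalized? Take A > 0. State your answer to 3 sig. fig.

We need A² ∫|f|² dx = 1, taking the integral from −∞ to ∞.
Carrying out the integral gives A² · a.
So A² = (a)^(−1).
With a = 5.01: A² = 0.1996 and A = 0.4468.

A ≈ 0.447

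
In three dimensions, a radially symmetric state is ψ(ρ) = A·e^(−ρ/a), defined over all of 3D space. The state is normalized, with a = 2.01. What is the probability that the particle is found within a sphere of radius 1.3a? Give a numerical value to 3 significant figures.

Integrate the radial probability density 4πρ²|ψ|² over ρ ≤ 1.3a.
Normalization gives A² = 1/(π·a^3).
Substituting u = ρ/a, A², 4π and the length scale all cancel in the ratio: P = ∫_{0}^{1.3} u^2·e^(-2·u) du / ∫_{0}^{∞} u^2·e^(-2·u) du.
An antiderivative of u^2·e^(-2·u) is -(2·u^2 + 2·u + 1)·e^(-2·u)/4; evaluating from 0 to 1.3 gives 1/4 - 349·e^(-13/5)/200, while the full integral is 1/4.
This evaluates to P = 0.4816.

P ≈ 0.482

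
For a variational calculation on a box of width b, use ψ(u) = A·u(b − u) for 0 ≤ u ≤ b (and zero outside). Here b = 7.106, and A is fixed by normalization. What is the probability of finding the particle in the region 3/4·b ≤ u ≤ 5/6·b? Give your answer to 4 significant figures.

P ≈ 0.06802

The probability is P = ∫ |ψ|² du over [3/4·b, 5/6·b].
The normalization integral ∫|ψ|²du over the whole domain equals b^5/30·A², and A² cancels in the ratio.
Let t = u/b; then A² and the length scale cancel, so P = ∫_{3/4}^{5/6} t^2·(1 - t)^2 dt ÷ ∫_{0}^{1} t^2·(1 - t)^2 dt.
With ∫ t^2·(1 - t)^2 dt = t^3·(6·t^2 - 15·t + 10)/30 + C, the region integral is ≈ 0.00226739 and the full one is 1/30.
The result is P = 0.068022.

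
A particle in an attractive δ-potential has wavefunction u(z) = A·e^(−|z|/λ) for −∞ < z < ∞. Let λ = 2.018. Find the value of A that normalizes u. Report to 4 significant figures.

The normalization condition is ∫|u|² dz = 1 from −∞ to ∞.
The integral (without the A² prefactor) comes out to λ.
Setting this equal to 1 gives A² = 1/(λ).
Substituting λ = 2.018 gives A² = 0.49554, so A = 0.70395.

A ≈ 0.7039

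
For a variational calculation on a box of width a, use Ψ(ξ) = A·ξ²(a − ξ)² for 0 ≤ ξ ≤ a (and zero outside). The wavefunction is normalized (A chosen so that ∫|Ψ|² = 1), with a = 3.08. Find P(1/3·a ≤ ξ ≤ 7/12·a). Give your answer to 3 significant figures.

P = ∫_{1/3·a}^{7/12·a} |Ψ(ξ)|² dξ.
Since A² = 1/(a^9/630), this is the region integral divided by the full normalization integral.
Let u = ξ/a; then A² and the length scale cancel, so P = ∫_{1/3}^{7/12} u^4·(1 - u)^4 du ÷ ∫_{0}^{1} u^4·(1 - u)^4 du.
With ∫ u^4·(1 - u)^4 du = u^5·(70·u^4 - 315·u^3 + 540·u^2 - 420·u + 126)/630 + C, the region integral is ≈ 0.00087750 and the full one is 1/630.
Taking the ratio, P = 0.5528.

P ≈ 0.553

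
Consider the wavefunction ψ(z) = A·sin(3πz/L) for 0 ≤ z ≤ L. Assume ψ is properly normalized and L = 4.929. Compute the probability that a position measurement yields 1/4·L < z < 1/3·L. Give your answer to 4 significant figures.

P ≈ 0.03028

The probability is P = ∫ |ψ|² dz over [1/4·L, 1/3·L].
The normalization integral ∫|ψ|²dz over the whole domain equals L/2·A², and A² cancels in the ratio.
Let u = z/L; then A² and the length scale cancel, so P = ∫_{1/4}^{1/3} sin(3·π·u)^2 du ÷ ∫_{0}^{1} sin(3·π·u)^2 du.
An antiderivative of sin(3·π·u)^2 is u/2 - sin(6·π·u)/(12·π); evaluating from 1/4 to 1/3 gives 1/24 - 1/(12·π), while the full integral is 1/2.
Taking the ratio, P = (-2 + π)/(12·π).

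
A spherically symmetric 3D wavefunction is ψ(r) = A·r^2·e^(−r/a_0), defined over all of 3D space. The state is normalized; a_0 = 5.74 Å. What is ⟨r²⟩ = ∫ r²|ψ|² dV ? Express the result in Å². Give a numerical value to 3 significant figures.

⟨r^2⟩ ≈ 461 Å^2

The expectation value is the |ψ|²-weighted average of r^2: ∫ r^2|ψ|² 4πr² dr.
Recall ∫₀^∞ r^m e^(−r/β) dr = m!·β^(m+1), the ratio of the moment integral to the normalization integral gives ⟨r²⟩ = 14·a_0^2.
With a_0 = 5.74, ⟨r^2⟩ = 461.3.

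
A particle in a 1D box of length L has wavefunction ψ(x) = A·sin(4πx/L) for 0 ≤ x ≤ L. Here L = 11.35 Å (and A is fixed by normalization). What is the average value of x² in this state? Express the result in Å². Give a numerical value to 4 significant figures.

⟨x²⟩ = ∫ x^2 |ψ|² dx over the full domain.
With ∫₀^L sin²(nπx/L) dx = L/2, since the A² factors cancel between numerator and denominator, ⟨x²⟩ = -L^2/(32·π^2) + L^2/3.
With L = 11.35, ⟨x^2⟩ = 42.533.

⟨x^2⟩ ≈ 42.53 Å^2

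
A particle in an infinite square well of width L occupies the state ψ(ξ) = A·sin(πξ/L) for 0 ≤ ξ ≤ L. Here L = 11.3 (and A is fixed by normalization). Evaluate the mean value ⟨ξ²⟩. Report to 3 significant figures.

⟨ξ^2⟩ ≈ 36.1

By definition ⟨ξ²⟩ = ∫ ξ^2 |ψ(ξ)|² dξ.
The ratio of the moment integral to the normalization integral gives ⟨ξ²⟩ = -L^2/(2·π^2) + L^2/3.
With L = 11.3, ⟨ξ^2⟩ = 36.09.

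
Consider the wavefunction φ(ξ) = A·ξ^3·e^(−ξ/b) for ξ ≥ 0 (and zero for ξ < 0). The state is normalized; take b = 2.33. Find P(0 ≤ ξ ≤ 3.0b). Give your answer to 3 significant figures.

P = ∫_{0}^{3.0b} |φ(ξ)|² dξ.
The normalization integral ∫|φ|²dξ over the whole domain equals 45·b^7/8·A², and A² cancels in the ratio.
Let u = ξ/b; then A² and the length scale cancel, so P = ∫_{0}^{3.0} u^6·e^(-2·u) du ÷ ∫_{0}^{∞} u^6·e^(-2·u) du.
With ∫ u^6·e^(-2·u) du = -(4·u^6 + 12·u^5 + 30·u^4 + 60·u^3 + 90·u^2 + 90·u + 45)·e^(-2·u)/8 + C, the region integral is ≈ 2.2145 and the full one is 45/8.
The result is P = 0.3937.

P ≈ 0.394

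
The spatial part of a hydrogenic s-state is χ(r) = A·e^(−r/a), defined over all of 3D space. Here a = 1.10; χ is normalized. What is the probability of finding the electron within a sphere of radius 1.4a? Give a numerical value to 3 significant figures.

P ≈ 0.531

With dV = 4πr²dr, the probability is ∫|χ|² dV over r ≤ 1.4a.
The full normalization integral is A²·[π·a^3] = 1, fixing A².
In terms of u = r/a (A², 4π and the length scale all cancel between numerator and denominator), P = [∫_{0}^{1.4} u^2·e^(-2·u) du] / [∫_{0}^{∞} u^2·e^(-2·u) du].
Using ∫ u^2·e^(-2·u) du = -(2·u^2 + 2·u + 1)·e^(-2·u)/4, the numerator is 1/4 - 193·e^(-14/5)/100 and the denominator is 1/4.
Taking the ratio yields P = 0.5305.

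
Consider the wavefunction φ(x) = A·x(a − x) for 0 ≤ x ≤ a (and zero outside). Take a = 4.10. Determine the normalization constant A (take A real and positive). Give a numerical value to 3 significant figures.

A ≈ 0.161

Normalization requires ∫|φ|² dx = 1, integrated from 0 to a.
The integral (without the A² prefactor) comes out to a^5/30.
Setting this equal to 1 gives A² = 1/(a^5/30).
With a = 4.10: A² = 0.02589 and A = 0.1609.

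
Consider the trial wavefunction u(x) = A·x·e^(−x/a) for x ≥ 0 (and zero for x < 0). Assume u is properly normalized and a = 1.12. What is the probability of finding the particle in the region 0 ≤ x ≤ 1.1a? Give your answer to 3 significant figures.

P ≈ 0.377

The probability is P = ∫ |u|² dx over [0, 1.1a].
The normalization integral ∫|u|²dx over the whole domain equals a^3/4·A², and A² cancels in the ratio.
Substituting t = x/a, A² and the length scale cancel in the ratio: P = ∫_{0}^{1.1} t^2·e^(-2·t) dt / ∫_{0}^{∞} t^2·e^(-2·t) dt.
With ∫ t^2·e^(-2·t) dt = -(2·t^2 + 2·t + 1)·e^(-2·t)/4 + C, the region integral is 1/4 - 281·e^(-11/5)/200 and the full one is 1/4.
Evaluating gives P = 0.3773.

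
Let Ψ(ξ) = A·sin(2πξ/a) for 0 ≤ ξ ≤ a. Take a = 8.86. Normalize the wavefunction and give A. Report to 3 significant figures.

A ≈ 0.475

We need A² ∫|f|² dξ = 1, taking the integral from 0 to a.
The integral (without the A² prefactor) comes out to a/2.
With a = 8.86: A² = 0.2257 and A = 0.4751.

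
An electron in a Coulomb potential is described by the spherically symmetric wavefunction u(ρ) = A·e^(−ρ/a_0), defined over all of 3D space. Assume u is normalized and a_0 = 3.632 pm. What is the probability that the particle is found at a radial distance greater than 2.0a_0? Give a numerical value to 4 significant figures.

P ≈ 0.2381

P = ∫ |u|² 4πρ² dρ over ρ > 2.0a_0.
The full normalization integral is A²·[π·a_0^3] = 1, fixing A².
Let t = ρ/a_0; then A², 4π and the length scale all cancel, so P = ∫_{2.0}^{∞} t^2·e^(-2·t) dt ÷ ∫_{0}^{∞} t^2·e^(-2·t) dt.
Using ∫ t^2·e^(-2·t) dt = -(2·t^2 + 2·t + 1)·e^(-2·t)/4, the numerator is 13·e^(-4)/4 and the denominator is 1/4.
This evaluates to P = 0.23810.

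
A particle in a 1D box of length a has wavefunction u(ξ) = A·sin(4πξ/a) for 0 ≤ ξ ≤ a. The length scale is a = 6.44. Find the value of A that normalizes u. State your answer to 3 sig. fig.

We need A² ∫|f|² dξ = 1, taking the integral from 0 to a.
Carrying out the integral gives A² · a/2.
Hence A² = 1/[a/2].
Substituting a = 6.44 gives A² = 0.3106, so A = 0.5573.

A ≈ 0.557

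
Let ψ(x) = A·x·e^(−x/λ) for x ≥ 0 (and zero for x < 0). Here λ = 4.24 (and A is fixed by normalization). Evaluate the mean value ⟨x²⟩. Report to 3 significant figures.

By definition ⟨x²⟩ = ∫ x^2 |ψ(x)|² dx.
Recall ∫₀^∞ x^m e^(−x/β) dx = m!·β^(m+1), evaluating both integrals, ⟨x²⟩ = 3·λ^2.
Putting λ = 4.24 gives 53.93.

⟨x^2⟩ ≈ 53.9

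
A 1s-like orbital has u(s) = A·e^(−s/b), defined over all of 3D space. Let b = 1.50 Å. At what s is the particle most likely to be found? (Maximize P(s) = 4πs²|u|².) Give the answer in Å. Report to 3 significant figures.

Differentiate P(s) = 4πs²|u|² with respect to s and set to zero.
Solving yields s = b.
With b = 1.50, the most probable radial distance is 1.500 Å.

s ≈ 1.50 Å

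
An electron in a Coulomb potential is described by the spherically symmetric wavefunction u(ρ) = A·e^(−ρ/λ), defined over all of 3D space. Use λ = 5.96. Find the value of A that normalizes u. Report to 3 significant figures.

The normalization condition is ∫|u|² 4πρ² dρ = 1 from 0 to ∞.
(Spherical symmetry: dV = 4πρ² dρ.)
Using ∫₀^∞ ρⁿ e^(−αρ) dρ = n!/αⁿ⁺¹, ∫|u|² 4πρ² dρ = A²·(π·λ^3).
Setting this equal to 1 gives A² = 1/(π·λ^3).
Plugging in λ = 5.96 yields A = 0.03878.

A ≈ 0.0388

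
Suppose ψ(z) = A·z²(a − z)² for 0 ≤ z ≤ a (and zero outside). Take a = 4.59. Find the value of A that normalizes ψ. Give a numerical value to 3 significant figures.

We need A² ∫|f|² dz = 1, taking the integral from 0 to a.
With ψ = A·z²(a − z)², the integral evaluates to A²·[a^9/630].
With a = 4.59: A² = 0.0006967 and A = 0.02639.

A ≈ 0.0264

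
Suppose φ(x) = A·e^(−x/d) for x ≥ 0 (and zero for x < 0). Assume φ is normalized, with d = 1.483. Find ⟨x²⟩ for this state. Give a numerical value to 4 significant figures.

⟨x^2⟩ ≈ 1.100

By definition ⟨x²⟩ = ∫ x^2 |φ(x)|² dx.
Recall ∫₀^∞ x^m e^(−x/β) dx = m!·β^(m+1), the ratio of the moment integral to the normalization integral gives ⟨x²⟩ = d^2/2.
With d = 1.483, ⟨x^2⟩ = 1.0996.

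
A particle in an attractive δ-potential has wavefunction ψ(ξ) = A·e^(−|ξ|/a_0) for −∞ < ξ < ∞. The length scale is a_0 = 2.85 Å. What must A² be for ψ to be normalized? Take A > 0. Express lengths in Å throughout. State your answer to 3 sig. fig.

We need A² ∫|f|² dξ = 1, taking the integral from −∞ to ∞.
Carrying out the integral gives A² · a_0.
Hence A² = 1/[a_0].
Plugging in a_0 = 2.85 yields A = 0.5923.

A^2 ≈ 0.351 Å^(-1)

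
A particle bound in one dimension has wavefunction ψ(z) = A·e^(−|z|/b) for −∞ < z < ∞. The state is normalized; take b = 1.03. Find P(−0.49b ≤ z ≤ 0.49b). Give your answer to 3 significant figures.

|ψ|² is the probability density, so P = ∫_{−0.49b}^{0.49b} |ψ|² dz.
Since A² = 1/(b), this is the region integral divided by the full normalization integral.
By symmetry take twice the z ≥ 0 contribution in numerator and denominator; the 2's cancel. Let u = z/b; then A² and the length scale cancel, so P = ∫_{0}^{0.49} e^(-2·u) du ÷ ∫_{0}^{∞} e^(-2·u) du.
Using ∫ e^(-2·u) du = -e^(-2·u)/2, the numerator is 1/2 - e^(-49/50)/2 and the denominator is 1/2.
The result is P = 0.6247.

P ≈ 0.625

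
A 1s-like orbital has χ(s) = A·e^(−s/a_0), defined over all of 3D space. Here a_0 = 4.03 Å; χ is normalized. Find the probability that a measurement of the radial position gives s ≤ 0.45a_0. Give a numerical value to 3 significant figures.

P ≈ 0.0629

With dV = 4πs²ds, the probability is ∫|χ|² dV over s ≤ 0.45a_0.
A² is fixed by ∫₀^∞ 4πs²|χ|² ds = 1, i.e. A² = (π·a_0^3)^(−1).
Substituting u = s/a_0, A², 4π and the length scale all cancel in the ratio: P = ∫_{0}^{0.45} u^2·e^(-2·u) du / ∫_{0}^{∞} u^2·e^(-2·u) du.
Using ∫ u^2·e^(-2·u) du = -(2·u^2 + 2·u + 1)·e^(-2·u)/4, the numerator is 1/4 - 461·e^(-9/10)/800 and the denominator is 1/4.
This evaluates to P = 0.06286.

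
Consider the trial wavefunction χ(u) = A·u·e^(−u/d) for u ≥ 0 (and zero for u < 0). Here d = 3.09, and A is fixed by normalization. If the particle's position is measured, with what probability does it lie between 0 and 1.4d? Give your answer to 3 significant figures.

|χ|² is the probability density, so P = ∫_{0}^{1.4d} |χ|² du.
The normalization integral ∫|χ|²du over the whole domain equals d^3/4·A², and A² cancels in the ratio.
Substituting t = u/d, A² and the length scale cancel in the ratio: P = ∫_{0}^{1.4} t^2·e^(-2·t) dt / ∫_{0}^{∞} t^2·e^(-2·t) dt.
Using ∫ t^2·e^(-2·t) dt = -(2·t^2 + 2·t + 1)·e^(-2·t)/4, the numerator is 1/4 - 193·e^(-14/5)/100 and the denominator is 1/4.
Taking the ratio, P = 0.5305.

P ≈ 0.531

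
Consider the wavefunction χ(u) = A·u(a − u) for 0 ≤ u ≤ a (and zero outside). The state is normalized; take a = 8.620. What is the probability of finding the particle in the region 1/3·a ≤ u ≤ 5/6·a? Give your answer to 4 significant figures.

P ≈ 0.7546

The probability is P = ∫ |χ|² du over [1/3·a, 5/6·a].
With A² fixed by ∫|χ|² = 1, i.e. A² = (a^5/30)^(−1), substitute and integrate.
In terms of t = u/a (A² and the length scale cancel between numerator and denominator), P = [∫_{1/3}^{5/6} t^2·(1 - t)^2 dt] / [∫_{0}^{1} t^2·(1 - t)^2 dt].
With ∫ t^2·(1 - t)^2 dt = t^3·(6·t^2 - 15·t + 10)/30 + C, the region integral is 163/6480 and the full one is 1/30.
This works out to P = 163/216.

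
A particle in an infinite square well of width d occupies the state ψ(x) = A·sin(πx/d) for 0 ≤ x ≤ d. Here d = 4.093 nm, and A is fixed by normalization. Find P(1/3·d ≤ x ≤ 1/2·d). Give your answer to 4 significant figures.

P = ∫_{1/3·d}^{1/2·d} |ψ(x)|² dx.
The normalization integral ∫|ψ|²dx over the whole domain equals d/2·A², and A² cancels in the ratio.
Substituting u = x/d, A² and the length scale cancel in the ratio: P = ∫_{1/3}^{1/2} sin(π·u)^2 du / ∫_{0}^{1} sin(π·u)^2 du.
With ∫ sin(π·u)^2 du = u/2 - sin(2·π·u)/(4·π) + C, the region integral is √(3)/(8·π) + 1/12 and the full one is 1/2.
The result is P = (√(3)/4 + π/6)/π.

P ≈ 0.3045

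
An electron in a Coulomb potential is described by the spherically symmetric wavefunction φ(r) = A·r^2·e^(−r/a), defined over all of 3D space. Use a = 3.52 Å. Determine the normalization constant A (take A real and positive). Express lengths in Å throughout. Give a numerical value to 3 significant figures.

A ≈ 0.00145 Å^(-7/2)

The normalization condition is ∫|φ|² 4πr² dr = 1 from 0 to ∞.
(Spherical symmetry: dV = 4πr² dr.)
∫|φ|² 4πr² dr = A²·(45·π·a^7/2).
So A² = (45·π·a^7/2)^(−1).
Plugging in a = 3.52 yields A = 0.001454.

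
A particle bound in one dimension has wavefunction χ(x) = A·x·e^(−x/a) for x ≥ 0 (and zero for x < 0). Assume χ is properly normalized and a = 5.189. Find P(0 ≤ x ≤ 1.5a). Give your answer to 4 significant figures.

P = ∫_{0}^{1.5a} |χ(x)|² dx.
With A² fixed by ∫|χ|² = 1, i.e. A² = (a^3/4)^(−1), substitute and integrate.
In terms of u = x/a (A² and the length scale cancel between numerator and denominator), P = [∫_{0}^{1.5} u^2·e^(-2·u) du] / [∫_{0}^{∞} u^2·e^(-2·u) du].
An antiderivative of u^2·e^(-2·u) is -(2·u^2 + 2·u + 1)·e^(-2·u)/4; evaluating from 0 to 1.5 gives 1/4 - 17·e^(-3)/8, while the full integral is 1/4.
Taking the ratio, P = 0.57681.

P ≈ 0.5768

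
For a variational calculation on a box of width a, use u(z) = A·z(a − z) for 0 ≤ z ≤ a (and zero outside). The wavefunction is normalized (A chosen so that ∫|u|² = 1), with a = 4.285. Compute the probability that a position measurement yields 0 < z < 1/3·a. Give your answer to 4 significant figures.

P ≈ 0.2099

The probability is P = ∫ |u|² dz over [0, 1/3·a].
With A² fixed by ∫|u|² = 1, i.e. A² = (a^5/30)^(−1), substitute and integrate.
Substituting t = z/a, A² and the length scale cancel in the ratio: P = ∫_{0}^{1/3} t^2·(1 - t)^2 dt / ∫_{0}^{1} t^2·(1 - t)^2 dt.
An antiderivative of t^2·(1 - t)^2 is t^3·(6·t^2 - 15·t + 10)/30; evaluating from 0 to 1/3 gives 17/2430, while the full integral is 1/30.
This works out to P = 17/81.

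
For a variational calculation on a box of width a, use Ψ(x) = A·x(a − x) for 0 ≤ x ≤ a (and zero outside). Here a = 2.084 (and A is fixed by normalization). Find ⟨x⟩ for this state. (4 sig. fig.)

⟨x⟩ ≈ 1.042

By definition ⟨x⟩ = ∫ x |Ψ(x)|² dx.
Expanding the polynomial and integrating term by term, the ratio of the moment integral to the normalization integral gives ⟨x⟩ = a/2.
Putting a = 2.084 gives 1.0420.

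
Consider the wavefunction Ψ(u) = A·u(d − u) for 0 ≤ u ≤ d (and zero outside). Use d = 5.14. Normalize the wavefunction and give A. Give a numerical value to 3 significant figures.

A ≈ 0.0914

Normalization requires ∫|Ψ|² du = 1, integrated from 0 to d.
Carrying out the integral gives A² · d^5/30.
So A² = (d^5/30)^(−1).
Plugging in d = 5.14 yields A = 0.09144.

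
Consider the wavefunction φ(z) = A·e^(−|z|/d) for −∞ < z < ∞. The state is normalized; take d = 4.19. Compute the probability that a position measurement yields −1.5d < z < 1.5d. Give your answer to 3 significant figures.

P ≈ 0.950

P = ∫_{−1.5d}^{1.5d} |φ(z)|² dz.
Since A² = 1/(d), this is the region integral divided by the full normalization integral.
Both integrals are even about z = 0, so only the z ≥ 0 halves are needed (the factors of 2 cancel). Let u = z/d; then A² and the length scale cancel, so P = ∫_{0}^{1.5} e^(-2·u) du ÷ ∫_{0}^{∞} e^(-2·u) du.
An antiderivative of e^(-2·u) is -e^(-2·u)/2; evaluating from 0 to 1.5 gives 1/2 - e^(-3)/2, while the full integral is 1/2.
The result is P = 0.9502.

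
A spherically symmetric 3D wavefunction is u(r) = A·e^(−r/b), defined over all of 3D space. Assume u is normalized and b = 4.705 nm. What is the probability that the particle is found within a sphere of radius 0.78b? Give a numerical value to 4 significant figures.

P ≈ 0.2064

With dV = 4πr²dr, the probability is ∫|u|² dV over r ≤ 0.78b.
The full normalization integral is A²·[π·b^3] = 1, fixing A².
In terms of t = r/b (A², 4π and the length scale all cancel between numerator and denominator), P = [∫_{0}^{0.78} t^2·e^(-2·t) dt] / [∫_{0}^{∞} t^2·e^(-2·t) dt].
An antiderivative of t^2·e^(-2·t) is -(2·t^2 + 2·t + 1)·e^(-2·t)/4; evaluating from 0 to 0.78 gives 1/4 - 4721·e^(-39/25)/5000, while the full integral is 1/4.
The region integral divided by the full integral gives P = 0.20636.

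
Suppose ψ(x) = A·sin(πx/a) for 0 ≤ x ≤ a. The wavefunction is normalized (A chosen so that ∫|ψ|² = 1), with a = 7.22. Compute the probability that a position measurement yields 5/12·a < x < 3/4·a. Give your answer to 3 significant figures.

P ≈ 0.572

|ψ|² is the probability density, so P = ∫_{5/12·a}^{3/4·a} |ψ|² dx.
With A² fixed by ∫|ψ|² = 1, i.e. A² = (a/2)^(−1), substitute and integrate.
In terms of u = x/a (A² and the length scale cancel between numerator and denominator), P = [∫_{5/12}^{3/4} sin(π·u)^2 du] / [∫_{0}^{1} sin(π·u)^2 du].
Using ∫ sin(π·u)^2 du = u/2 - sin(2·π·u)/(4·π), the numerator is 3/(8·π) + 1/6 and the denominator is 1/2.
This works out to P = (9 + 4·π)/(12·π).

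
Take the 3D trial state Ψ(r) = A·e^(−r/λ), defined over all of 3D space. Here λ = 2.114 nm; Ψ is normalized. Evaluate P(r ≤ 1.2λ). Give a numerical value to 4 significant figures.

With dV = 4πr²dr, the probability is ∫|Ψ|² dV over r ≤ 1.2λ.
Normalization gives A² = 1/(π·λ^3).
In terms of u = r/λ (A², 4π and the length scale all cancel between numerator and denominator), P = [∫_{0}^{1.2} u^2·e^(-2·u) du] / [∫_{0}^{∞} u^2·e^(-2·u) du].
An antiderivative of u^2·e^(-2·u) is -(2·u^2 + 2·u + 1)·e^(-2·u)/4; evaluating from 0 to 1.2 gives 1/4 - 157·e^(-12/5)/100, while the full integral is 1/4.
The region integral divided by the full integral gives P = 0.43029.

P ≈ 0.4303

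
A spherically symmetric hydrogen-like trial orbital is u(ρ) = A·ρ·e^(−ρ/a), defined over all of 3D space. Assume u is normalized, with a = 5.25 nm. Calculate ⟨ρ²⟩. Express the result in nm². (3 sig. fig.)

⟨ρ²⟩ = ∫ ρ^2 |u|² 4πρ² dρ over the full domain.
Recall ∫₀^∞ ρ^m e^(−ρ/β) dρ = m!·β^(m+1), the ratio of the moment integral to the normalization integral gives ⟨ρ²⟩ = 15·a^2/2.
With a = 5.25, ⟨ρ^2⟩ = 206.7.

⟨ρ^2⟩ ≈ 207 nm^2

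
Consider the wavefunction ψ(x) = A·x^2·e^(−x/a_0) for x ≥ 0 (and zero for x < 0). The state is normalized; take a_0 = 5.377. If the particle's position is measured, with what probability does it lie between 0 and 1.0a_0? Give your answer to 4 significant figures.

|ψ|² is the probability density, so P = ∫_{0}^{1.0a_0} |ψ|² dx.
The normalization integral ∫|ψ|²dx over the whole domain equals 3·a_0^5/4·A², and A² cancels in the ratio.
In terms of u = x/a_0 (A² and the length scale cancel between numerator and denominator), P = [∫_{0}^{1.0} u^4·e^(-2·u) du] / [∫_{0}^{∞} u^4·e^(-2·u) du].
Using ∫ u^4·e^(-2·u) du = -(u^4/2 + u^3 + 3·u^2/2 + 3·u/2 + 3/4)·e^(-2·u), the numerator is 3/4 - 21·e^(-2)/4 and the denominator is 3/4.
The result is P = 0.052653.

P ≈ 0.05265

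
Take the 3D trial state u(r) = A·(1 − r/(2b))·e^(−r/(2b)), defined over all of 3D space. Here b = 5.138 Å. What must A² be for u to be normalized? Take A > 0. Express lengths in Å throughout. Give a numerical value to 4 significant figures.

A^2 ≈ 0.0002933 Å^(-3)

Normalization requires ∫|u|² 4πr² dr = 1, integrated from 0 to ∞.
The angular integral contributes 4π, leaving ∫₀^∞ r²|u|² dr.
Carrying out the integral gives A² · 8·π·b^3.
Setting this equal to 1 gives A² = 1/(8·π·b^3).
With b = 5.138: A² = 0.00029334 and A = 0.017127.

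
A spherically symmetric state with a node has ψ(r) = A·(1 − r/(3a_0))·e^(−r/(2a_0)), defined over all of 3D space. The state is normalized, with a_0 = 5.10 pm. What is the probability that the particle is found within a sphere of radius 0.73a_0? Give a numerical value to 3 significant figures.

P ≈ 0.0776

P = ∫ |ψ|² 4πr² dr over r ≤ 0.73a_0.
A² is fixed by ∫₀^∞ 4πr²|ψ|² dr = 1, i.e. A² = (8·π·a_0^3/3)^(−1).
Let u = r/a_0; then A², 4π and the length scale all cancel, so P = ∫_{0}^{0.73} u^2·(1 - u/3)^2·e^(-u) du ÷ ∫_{0}^{∞} u^2·(1 - u/3)^2·e^(-u) du.
An antiderivative of u^2·(1 - u/3)^2·e^(-u) is (-u^4 + 2·u^3 - 3·u^2 - 6·u - 6)·e^(-u)/9; evaluating from 0 to 0.73 gives ≈ 0.051716, while the full integral is 2/3.
Taking the ratio yields P = 0.07757.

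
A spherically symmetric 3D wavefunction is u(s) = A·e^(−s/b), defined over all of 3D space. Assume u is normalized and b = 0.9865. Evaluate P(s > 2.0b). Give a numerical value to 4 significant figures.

With dV = 4πs²ds, the probability is ∫|u|² dV over s > 2.0b.
Normalization gives A² = 1/(π·b^3).
Substituting t = s/b, A², 4π and the length scale all cancel in the ratio: P = ∫_{2.0}^{∞} t^2·e^(-2·t) dt / ∫_{0}^{∞} t^2·e^(-2·t) dt.
An antiderivative of t^2·e^(-2·t) is -(2·t^2 + 2·t + 1)·e^(-2·t)/4; evaluating from 2.0 to ∞ gives 13·e^(-4)/4, while the full integral is 1/4.
This evaluates to P = 0.23810.

P ≈ 0.2381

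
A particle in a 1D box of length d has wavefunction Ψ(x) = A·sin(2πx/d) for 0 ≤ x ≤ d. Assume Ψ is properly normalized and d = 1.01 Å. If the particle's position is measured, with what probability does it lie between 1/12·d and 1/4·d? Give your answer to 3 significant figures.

|Ψ|² is the probability density, so P = ∫_{1/12·d}^{1/4·d} |Ψ|² dx.
With A² fixed by ∫|Ψ|² = 1, i.e. A² = (d/2)^(−1), substitute and integrate.
Let u = x/d; then A² and the length scale cancel, so P = ∫_{1/12}^{1/4} sin(2·π·u)^2 du ÷ ∫_{0}^{1} sin(2·π·u)^2 du.
With ∫ sin(2·π·u)^2 du = u/2 - sin(4·π·u)/(8·π) + C, the region integral is √(3)/(16·π) + 1/12 and the full one is 1/2.
Evaluating gives P = (√(3)/8 + π/6)/π.

P ≈ 0.236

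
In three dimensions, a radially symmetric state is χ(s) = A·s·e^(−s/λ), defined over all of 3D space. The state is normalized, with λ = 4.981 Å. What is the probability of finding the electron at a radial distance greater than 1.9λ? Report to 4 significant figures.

P ≈ 0.6678

Integrate the radial probability density 4πs²|χ|² over s > 1.9λ.
The full normalization integral is A²·[3·π·λ^5] = 1, fixing A².
Let u = s/λ; then A², 4π and the length scale all cancel, so P = ∫_{1.9}^{∞} u^4·e^(-2·u) du ÷ ∫_{0}^{∞} u^4·e^(-2·u) du.
Using ∫ u^4·e^(-2·u) du = -(u^4/2 + u^3 + 3·u^2/2 + 3·u/2 + 3/4)·e^(-2·u), the numerator is ≈ 0.500883 and the denominator is 3/4.
Taking the ratio yields P = 0.66784.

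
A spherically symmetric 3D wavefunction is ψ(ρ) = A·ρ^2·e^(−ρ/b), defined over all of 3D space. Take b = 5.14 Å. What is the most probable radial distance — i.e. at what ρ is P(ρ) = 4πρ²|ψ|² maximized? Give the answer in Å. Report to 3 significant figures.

ρ ≈ 15.4 Å

Differentiate P(ρ) = 4πρ²|ψ|² with respect to ρ and set to zero.
This gives ρ = 3·b.
With b = 5.14, the most probable radial distance is 15.42 Å.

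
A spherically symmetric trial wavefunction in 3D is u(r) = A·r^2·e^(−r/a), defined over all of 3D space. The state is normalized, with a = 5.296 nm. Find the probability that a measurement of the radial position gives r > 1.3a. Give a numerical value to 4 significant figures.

P ≈ 0.9828

P = ∫ |u|² 4πr² dr over r > 1.3a.
A² is fixed by ∫₀^∞ 4πr²|u|² dr = 1, i.e. A² = (45·π·a^7/2)^(−1).
In terms of t = r/a (A², 4π and the length scale all cancel between numerator and denominator), P = [∫_{1.3}^{∞} t^6·e^(-2·t) dt] / [∫_{0}^{∞} t^6·e^(-2·t) dt].
Using ∫ t^6·e^(-2·t) dt = -(4·t^6 + 12·t^5 + 30·t^4 + 60·t^3 + 90·t^2 + 90·t + 45)·e^(-2·t)/8, the numerator is ≈ 5.52842 and the denominator is 45/8.
Taking the ratio yields P = 0.98283.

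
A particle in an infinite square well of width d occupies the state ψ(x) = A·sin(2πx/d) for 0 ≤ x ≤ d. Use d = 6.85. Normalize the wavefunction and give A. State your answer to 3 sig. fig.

A ≈ 0.540

Normalization requires ∫|ψ|² dx = 1, integrated from 0 to d.
With ψ = A·sin(2πx/d), the integral evaluates to A²·[d/2].
Setting this equal to 1 gives A² = 1/(d/2).
With d = 6.85: A² = 0.2920 and A = 0.5403.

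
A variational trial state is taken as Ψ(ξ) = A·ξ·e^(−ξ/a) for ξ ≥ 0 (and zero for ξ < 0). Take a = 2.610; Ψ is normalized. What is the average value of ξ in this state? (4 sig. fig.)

⟨ξ⟩ ≈ 3.915

By definition ⟨ξ⟩ = ∫ ξ |Ψ(ξ)|² dξ.
With ∫₀^∞ ξ^3 e^(−αξ) dξ = 3!/α^4, the ratio of the moment integral to the normalization integral gives ⟨ξ⟩ = 3·a/2.
With a = 2.610, ⟨ξ⟩ = 3.9150.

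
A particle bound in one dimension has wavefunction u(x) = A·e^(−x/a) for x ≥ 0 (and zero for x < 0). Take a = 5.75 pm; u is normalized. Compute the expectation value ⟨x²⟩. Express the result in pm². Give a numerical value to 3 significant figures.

⟨x^2⟩ ≈ 16.5 pm^2

By definition ⟨x²⟩ = ∫ x^2 |u(x)|² dx.
With ∫₀^∞ x^2 e^(−αx) dx = 2!/α^3, evaluating both integrals, ⟨x²⟩ = a^2/2.
With a = 5.75, ⟨x^2⟩ = 16.53.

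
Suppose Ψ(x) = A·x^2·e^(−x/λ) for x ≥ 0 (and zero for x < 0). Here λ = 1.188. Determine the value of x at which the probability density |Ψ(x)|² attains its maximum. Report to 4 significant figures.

x ≈ 2.376

Set d/dx [|Ψ(x)|²] = 0 and solve for x > 0.
Solving yields x = 2·λ.
With λ = 1.188, the most probable position is 2.3760.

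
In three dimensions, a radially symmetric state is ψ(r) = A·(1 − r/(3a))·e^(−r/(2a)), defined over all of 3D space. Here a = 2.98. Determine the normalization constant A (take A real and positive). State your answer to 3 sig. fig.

Normalization requires ∫|ψ|² 4πr² dr = 1, integrated from 0 to ∞.
In 3D with spherical symmetry the volume element is 4πr² dr.
Carrying out the integral gives A² · 8·π·a^3/3.
So A² = (8·π·a^3/3)^(−1).
Plugging in a = 2.98 yields A = 0.06716.

A ≈ 0.0672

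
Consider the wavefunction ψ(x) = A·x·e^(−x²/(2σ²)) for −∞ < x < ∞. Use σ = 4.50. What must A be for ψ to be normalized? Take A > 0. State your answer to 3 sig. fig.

Normalization requires ∫|ψ|² dx = 1, integrated from −∞ to ∞.
The integral (without the A² prefactor) comes out to √(π)·σ^3/2.
Substituting σ = 4.50 gives A² = 0.01238, so A = 0.1113.

A ≈ 0.111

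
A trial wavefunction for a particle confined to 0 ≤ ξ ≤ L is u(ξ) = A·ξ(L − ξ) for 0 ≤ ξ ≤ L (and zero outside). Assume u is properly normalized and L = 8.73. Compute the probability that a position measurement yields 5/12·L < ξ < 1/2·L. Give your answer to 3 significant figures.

|u|² is the probability density, so P = ∫_{5/12·L}^{1/2·L} |u|² dξ.
The normalization integral ∫|u|²dξ over the whole domain equals L^5/30·A², and A² cancels in the ratio.
In terms of t = ξ/L (A² and the length scale cancel between numerator and denominator), P = [∫_{5/12}^{1/2} t^2·(1 - t)^2 dt] / [∫_{0}^{1} t^2·(1 - t)^2 dt].
With ∫ t^2·(1 - t)^2 dt = t^3·(6·t^2 - 15·t + 10)/30 + C, the region integral is ≈ 0.0051127 and the full one is 1/30.
Evaluating gives P = 0.1534.

P ≈ 0.153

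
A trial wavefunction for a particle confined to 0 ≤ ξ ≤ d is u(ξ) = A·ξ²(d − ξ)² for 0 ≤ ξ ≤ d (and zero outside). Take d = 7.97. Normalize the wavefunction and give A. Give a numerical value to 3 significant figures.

Normalization requires ∫|u|² dξ = 1, integrated from 0 to d.
With u = A·ξ²(d − ξ)², the integral evaluates to A²·[d^9/630].
Hence A² = 1/[d^9/630].
Substituting d = 7.97 gives A² = 0.000004855, so A = 0.002203.

A ≈ 0.00220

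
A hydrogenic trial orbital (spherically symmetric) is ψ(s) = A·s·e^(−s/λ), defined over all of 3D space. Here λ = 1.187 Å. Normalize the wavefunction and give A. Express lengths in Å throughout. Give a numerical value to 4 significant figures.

A ≈ 0.2122 Å^(-5/2)

Normalization requires ∫|ψ|² 4πs² ds = 1, integrated from 0 to ∞.
With ψ = A·s·e^(−s/λ), the integral evaluates to A²·[3·π·λ^5].
Substituting λ = 1.187 gives A² = 0.045027, so A = 0.21220.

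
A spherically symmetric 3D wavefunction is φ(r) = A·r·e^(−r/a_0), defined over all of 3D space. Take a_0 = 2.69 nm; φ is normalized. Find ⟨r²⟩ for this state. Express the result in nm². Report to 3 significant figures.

⟨r^2⟩ ≈ 54.3 nm^2

⟨r²⟩ = ∫ r^2 |φ|² 4πr² dr over the full domain.
Using ∫₀^∞ rⁿ e^(−αr) dr = n!/αⁿ⁺¹, the ratio of the moment integral to the normalization integral gives ⟨r²⟩ = 15·a_0^2/2.
Putting a_0 = 2.69 gives 54.27.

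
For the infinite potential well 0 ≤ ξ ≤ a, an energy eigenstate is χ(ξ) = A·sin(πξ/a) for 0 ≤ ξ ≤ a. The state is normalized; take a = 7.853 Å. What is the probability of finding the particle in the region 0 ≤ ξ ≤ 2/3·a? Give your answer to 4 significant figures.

P = ∫_{0}^{2/3·a} |χ(ξ)|² dξ.
With A² fixed by ∫|χ|² = 1, i.e. A² = (a/2)^(−1), substitute and integrate.
Let u = ξ/a; then A² and the length scale cancel, so P = ∫_{0}^{2/3} sin(π·u)^2 du ÷ ∫_{0}^{1} sin(π·u)^2 du.
Using ∫ sin(π·u)^2 du = u/2 - sin(2·π·u)/(4·π), the numerator is √(3)/(8·π) + 1/3 and the denominator is 1/2.
This works out to P = √(3)/(4·π) + 2/3.

P ≈ 0.8045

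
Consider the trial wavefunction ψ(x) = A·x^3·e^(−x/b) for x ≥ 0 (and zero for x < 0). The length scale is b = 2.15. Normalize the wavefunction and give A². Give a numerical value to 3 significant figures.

Normalization requires ∫|ψ|² dx = 1, integrated from 0 to ∞.
Carrying out the integral gives A² · 45·b^7/8.
So A² = (45·b^7/8)^(−1).
Substituting b = 2.15 gives A² = 0.0008372, so A = 0.02893.

A^2 ≈ 0.000837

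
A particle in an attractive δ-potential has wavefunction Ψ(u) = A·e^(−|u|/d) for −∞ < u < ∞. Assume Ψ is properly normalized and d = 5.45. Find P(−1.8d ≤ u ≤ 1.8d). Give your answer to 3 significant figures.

The probability is P = ∫ |Ψ|² du over [−1.8d, 1.8d].
The normalization integral ∫|Ψ|²du over the whole domain equals d·A², and A² cancels in the ratio.
Both integrals are even about u = 0, so only the u ≥ 0 halves are needed (the factors of 2 cancel). Let t = u/d; then A² and the length scale cancel, so P = ∫_{0}^{1.8} e^(-2·t) dt ÷ ∫_{0}^{∞} e^(-2·t) dt.
Using ∫ e^(-2·t) dt = -e^(-2·t)/2, the numerator is 1/2 - e^(-18/5)/2 and the denominator is 1/2.
This works out to P = 0.9727.

P ≈ 0.973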